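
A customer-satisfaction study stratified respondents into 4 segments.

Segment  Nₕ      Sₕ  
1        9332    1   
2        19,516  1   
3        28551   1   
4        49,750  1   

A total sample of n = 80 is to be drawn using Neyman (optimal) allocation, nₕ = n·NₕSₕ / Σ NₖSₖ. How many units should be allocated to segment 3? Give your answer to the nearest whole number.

1: NₕSₕ = 9332·1 = 9332
2: NₕSₕ = 19516·1 = 19516
3: NₕSₕ = 28551·1 = 28551
4: NₕSₕ = 49750·1 = 49750
Σ NₕSₕ = 107149.
n_3 = 80·28551/107149 = 21.317... → 21.

21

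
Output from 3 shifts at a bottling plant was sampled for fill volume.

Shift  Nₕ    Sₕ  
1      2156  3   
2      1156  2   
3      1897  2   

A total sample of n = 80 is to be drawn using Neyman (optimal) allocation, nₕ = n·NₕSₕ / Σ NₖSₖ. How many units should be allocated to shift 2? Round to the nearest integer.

1: NₕSₕ = 2156·3 = 6468
2: NₕSₕ = 1156·2 = 2312
3: NₕSₕ = 1897·2 = 3794
Σ NₕSₕ = 12574.
n_2 = 80·2312/12574 = 14.710... → 15.

15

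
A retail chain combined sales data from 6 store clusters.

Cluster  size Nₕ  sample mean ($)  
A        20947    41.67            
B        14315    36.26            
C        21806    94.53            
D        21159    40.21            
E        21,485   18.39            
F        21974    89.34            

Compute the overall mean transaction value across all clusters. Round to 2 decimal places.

54.75

N = 121686; weights Wₕ = Nₕ/N = (0.1721, 0.1176, 0.1792, 0.1739, 0.1766, 0.1806).
x̄_st = Σ Wₕ·x̄ₕ = 0.1721·41.67 + 0.1176·36.26 + 0.1792·94.53 + 0.1739·40.21 + 0.1766·18.39 + 0.1806·89.34 ≈ 54.7500...
→ 54.75.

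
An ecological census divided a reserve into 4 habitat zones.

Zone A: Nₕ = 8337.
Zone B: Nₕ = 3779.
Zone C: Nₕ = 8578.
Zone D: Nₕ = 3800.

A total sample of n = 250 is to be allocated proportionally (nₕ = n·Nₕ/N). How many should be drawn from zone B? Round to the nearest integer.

39

N = 8337 + 3779 + 8578 + 3800 = 24494.
n_B = 250·3779/24494 = 38.571... → 39.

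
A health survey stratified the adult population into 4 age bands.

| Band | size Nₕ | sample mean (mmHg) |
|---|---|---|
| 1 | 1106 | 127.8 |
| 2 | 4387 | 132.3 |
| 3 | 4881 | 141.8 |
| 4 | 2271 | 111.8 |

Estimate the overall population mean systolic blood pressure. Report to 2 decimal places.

N = 1106 + 4387 + 4881 + 2271 = 12645.
Overall mean = Σ (Nₕ/N)·x̄ₕ — weight by population share, not a simple average.
Σ Nₕx̄ₕ = 1106·127.8 + 4387·132.3 + 4881·141.8 + 2271·111.8 = 141346.8 + 580400.1 + 692125.8 + 253897.8 = 1667770.5.
Divide by N: 1667770.5 / 12645 = 131.8917... → 131.89.

131.89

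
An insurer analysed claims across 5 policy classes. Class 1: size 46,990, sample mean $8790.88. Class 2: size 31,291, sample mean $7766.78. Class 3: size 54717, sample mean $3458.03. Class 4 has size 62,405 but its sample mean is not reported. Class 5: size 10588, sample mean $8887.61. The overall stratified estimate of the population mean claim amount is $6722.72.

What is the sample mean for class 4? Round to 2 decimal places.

N = 46990 + 31291 + 54717 + 62405 + 10588 = 205991.
Overall total = μ·N = 6722.72·205991 = 1384819815.52.
Subtract the known strata: 46990·8790.88 + 31291·7766.78 + 54717·3458.03 + 10588·8887.61 = 939428806.37.
Remaining total for class 4: 1384819815.52 − 939428806.37 = 445391009.15.
Divide by its size: 445391009.15 / 62405 = 7137.1045... → 7137.10.

7137.10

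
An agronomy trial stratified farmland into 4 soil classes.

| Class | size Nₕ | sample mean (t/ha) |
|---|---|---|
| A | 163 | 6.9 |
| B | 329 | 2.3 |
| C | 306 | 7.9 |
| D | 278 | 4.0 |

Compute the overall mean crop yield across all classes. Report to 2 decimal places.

N = 1076; weights Wₕ = Nₕ/N = (0.1515, 0.3058, 0.2844, 0.2584).
x̄_st = Σ Wₕ·x̄ₕ = 0.1515·6.9 + 0.3058·2.3 + 0.2844·7.9 + 0.2584·4.0 ≈ 5.0286...
→ 5.03.

5.03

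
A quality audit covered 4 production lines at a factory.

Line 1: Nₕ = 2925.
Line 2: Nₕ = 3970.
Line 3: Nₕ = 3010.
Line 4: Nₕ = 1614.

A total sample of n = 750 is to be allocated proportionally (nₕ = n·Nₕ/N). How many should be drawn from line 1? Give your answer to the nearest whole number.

190

N = 2925 + 3970 + 3010 + 1614 = 11519.
n_1 = 750·2925/11519 = 190.446... → 190.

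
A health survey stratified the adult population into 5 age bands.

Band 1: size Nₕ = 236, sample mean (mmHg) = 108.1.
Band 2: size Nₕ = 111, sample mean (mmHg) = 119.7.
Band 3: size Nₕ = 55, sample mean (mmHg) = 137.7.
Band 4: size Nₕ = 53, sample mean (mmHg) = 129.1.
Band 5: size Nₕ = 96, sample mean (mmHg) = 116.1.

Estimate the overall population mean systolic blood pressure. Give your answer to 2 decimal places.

N = 551; weights Wₕ = Nₕ/N = (0.4283, 0.2015, 0.0998, 0.0962, 0.1742).
x̄_st = Σ Wₕ·x̄ₕ = 0.4283·108.1 + 0.2015·119.7 + 0.0998·137.7 + 0.0962·129.1 + 0.1742·116.1 ≈ 116.8053...
→ 116.81.

116.81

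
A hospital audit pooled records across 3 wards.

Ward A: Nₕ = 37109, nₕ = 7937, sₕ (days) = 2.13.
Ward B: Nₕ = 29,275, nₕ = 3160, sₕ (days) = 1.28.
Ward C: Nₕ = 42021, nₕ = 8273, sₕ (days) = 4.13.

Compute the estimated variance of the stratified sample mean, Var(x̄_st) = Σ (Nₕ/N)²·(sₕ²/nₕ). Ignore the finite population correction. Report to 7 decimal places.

0.0004146

N = 108405; Wₕ = Nₕ/N.
ward A: (37109/108405)²·2.13²/7937 = 0.0000669827
ward B: (29275/108405)²·1.28²/3160 = 0.0000378119
ward C: (42021/108405)²·4.13²/8273 = 0.0003097927
Sum = 0.0004145873 → 0.0004146.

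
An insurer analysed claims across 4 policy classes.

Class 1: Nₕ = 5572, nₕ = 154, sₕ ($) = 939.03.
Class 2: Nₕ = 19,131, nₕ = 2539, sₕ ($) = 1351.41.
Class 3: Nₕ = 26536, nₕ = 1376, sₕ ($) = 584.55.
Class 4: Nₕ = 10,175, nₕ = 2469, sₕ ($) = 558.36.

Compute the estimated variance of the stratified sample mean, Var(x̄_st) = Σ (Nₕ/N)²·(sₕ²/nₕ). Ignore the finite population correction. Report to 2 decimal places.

N = 61414; Wₕ = Nₕ/N.
class 1: (5572/61414)²·939.03²/154 = 47.13306
class 2: (19131/61414)²·1351.41²/2539 = 69.79947
class 3: (26536/61414)²·584.55²/1376 = 46.36188
class 4: (10175/61414)²·558.36²/2469 = 3.46610
Sum = 166.76052 → 166.76.

166.76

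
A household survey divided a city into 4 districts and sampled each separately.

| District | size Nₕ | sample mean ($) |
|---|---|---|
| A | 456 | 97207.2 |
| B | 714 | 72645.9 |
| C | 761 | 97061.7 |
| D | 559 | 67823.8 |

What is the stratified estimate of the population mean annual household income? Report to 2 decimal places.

83523.34

N = 2490; weights Wₕ = Nₕ/N = (0.1831, 0.2867, 0.3056, 0.2245).
x̄_st = Σ Wₕ·x̄ₕ = 0.1831·97207.2 + 0.2867·72645.9 + 0.3056·97061.7 + 0.2245·67823.8 ≈ 83523.3388...
→ 83523.34.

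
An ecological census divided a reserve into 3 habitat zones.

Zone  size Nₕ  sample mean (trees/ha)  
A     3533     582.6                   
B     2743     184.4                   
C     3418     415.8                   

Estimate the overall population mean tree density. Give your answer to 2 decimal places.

N = 3533 + 2743 + 3418 = 9694.
Weight each subgroup mean by Nₕ/N and sum.
Σ Nₕx̄ₕ = 3533·582.6 + 2743·184.4 + 3418·415.8 = 2058325.8 + 505809.2 + 1421204.4 = 3985339.4.
Divide by N: 3985339.4 / 9694 = 411.1140... → 411.11.

411.11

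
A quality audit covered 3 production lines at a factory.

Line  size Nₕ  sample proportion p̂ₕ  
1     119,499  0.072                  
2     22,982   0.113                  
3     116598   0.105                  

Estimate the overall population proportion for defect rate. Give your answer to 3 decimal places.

0.090

Wₕ = Nₕ/N with N = 259079: 0.4612, 0.0887, 0.4500.
p̂_st = 0.4612·0.072 + 0.0887·0.113 + 0.4500·0.105 ≈ 0.09049... → 0.090.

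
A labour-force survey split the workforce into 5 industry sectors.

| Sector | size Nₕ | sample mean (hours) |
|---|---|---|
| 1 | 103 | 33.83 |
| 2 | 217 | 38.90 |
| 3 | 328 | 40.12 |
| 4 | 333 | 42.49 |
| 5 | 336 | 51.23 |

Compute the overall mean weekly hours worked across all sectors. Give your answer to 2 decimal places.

x̄_st = (Σ Nₕx̄ₕ) / (Σ Nₕ) = (103·33.83 + 217·38.90 + 328·40.12 + 333·42.49 + 336·51.23) / 1317
= 56447.6 / 1317 = 42.8607... → 42.86.

42.86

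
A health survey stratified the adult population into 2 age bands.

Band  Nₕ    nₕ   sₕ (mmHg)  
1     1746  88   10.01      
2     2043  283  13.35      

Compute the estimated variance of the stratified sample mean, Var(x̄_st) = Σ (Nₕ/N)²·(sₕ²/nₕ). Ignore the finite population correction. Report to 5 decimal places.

0.42487

N = 3789; Wₕ = Nₕ/N.
band 1: (1746/3789)²·10.01²/88 = 0.24178244
band 2: (2043/3789)²·13.35²/283 = 0.18308958
Sum = 0.42487201 → 0.42487.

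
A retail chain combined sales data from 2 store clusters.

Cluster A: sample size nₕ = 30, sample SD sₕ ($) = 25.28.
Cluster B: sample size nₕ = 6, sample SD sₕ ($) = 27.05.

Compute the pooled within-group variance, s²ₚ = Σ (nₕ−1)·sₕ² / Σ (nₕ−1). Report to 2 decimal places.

652.70

A: (30−1)·25.28² = 29·639.0784 = 18533.2736
B: (6−1)·27.05² = 5·731.7025 = 3658.5125
Numerator = 22191.7861; denominator = Σ(nₕ−1) = 34.
s²ₚ = 22191.7861/34 = 652.6996... → 652.70.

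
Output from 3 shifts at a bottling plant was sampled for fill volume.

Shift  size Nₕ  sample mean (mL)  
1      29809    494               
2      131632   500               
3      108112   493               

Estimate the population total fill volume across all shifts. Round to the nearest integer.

Population total = Σ Nₕ·x̄ₕ (each stratum's size times its mean).
29809·494 + 131632·500 + 108112·493 = 14725646 + 65816000 + 53299216 = 133840862.

133840862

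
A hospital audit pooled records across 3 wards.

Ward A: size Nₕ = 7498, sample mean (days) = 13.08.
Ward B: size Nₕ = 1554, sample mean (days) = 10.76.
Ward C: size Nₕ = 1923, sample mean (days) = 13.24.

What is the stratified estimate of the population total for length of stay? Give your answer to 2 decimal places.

Population total = Σ Nₕ·x̄ₕ (each stratum's size times its mean).
7498·13.08 + 1554·10.76 + 1923·13.24 = 98073.84 + 16721.04 + 25460.52 = 140255.40.

140255.40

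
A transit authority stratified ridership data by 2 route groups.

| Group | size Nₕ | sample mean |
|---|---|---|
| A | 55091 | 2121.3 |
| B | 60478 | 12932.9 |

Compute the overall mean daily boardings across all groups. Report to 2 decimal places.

7779.08

N = 55091 + 60478 = 115569.
Weight each subgroup mean by Nₕ/N and sum.
Σ Nₕx̄ₕ = 55091·2121.3 + 60478·12932.9 = 116864538.3 + 782155926.2 = 899020464.5.
Divide by N: 899020464.5 / 115569 = 7779.0797... → 7779.08.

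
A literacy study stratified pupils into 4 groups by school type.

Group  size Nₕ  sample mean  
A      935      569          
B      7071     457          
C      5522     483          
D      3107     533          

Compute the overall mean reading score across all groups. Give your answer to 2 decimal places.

486.12

x̄_st = (Σ Nₕx̄ₕ) / (Σ Nₕ) = (935·569 + 7071·457 + 5522·483 + 3107·533) / 16635
= 8086619 / 16635 = 486.1208... → 486.12.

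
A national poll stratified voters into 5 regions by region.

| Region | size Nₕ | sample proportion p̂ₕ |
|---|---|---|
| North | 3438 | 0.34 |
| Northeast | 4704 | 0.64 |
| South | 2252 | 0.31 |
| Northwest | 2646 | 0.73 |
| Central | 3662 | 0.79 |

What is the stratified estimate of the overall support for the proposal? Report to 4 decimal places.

0.5809

N = 3438 + 4704 + 2252 + 2646 + 3662 = 16702.
Overall proportion = Σ (Nₕ/N)·p̂ₕ.
Σ Nₕp̂ₕ = 1168.92 + 3010.56 + 698.12 + 1931.58 + 2892.98 = 9702.16.
9702.16 / 16702 = 0.580898... → 0.5809.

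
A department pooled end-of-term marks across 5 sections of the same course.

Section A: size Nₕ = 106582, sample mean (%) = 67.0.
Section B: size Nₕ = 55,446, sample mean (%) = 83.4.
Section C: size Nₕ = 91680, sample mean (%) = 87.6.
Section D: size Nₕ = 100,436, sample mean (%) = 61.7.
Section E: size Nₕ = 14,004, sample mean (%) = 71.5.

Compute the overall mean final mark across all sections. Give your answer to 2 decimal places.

73.33

N = 368148; weights Wₕ = Nₕ/N = (0.2895, 0.1506, 0.2490, 0.2728, 0.0380).
x̄_st = Σ Wₕ·x̄ₕ = 0.2895·67.0 + 0.1506·83.4 + 0.2490·87.6 + 0.2728·61.7 + 0.0380·71.5 ≈ 73.3253...
→ 73.33.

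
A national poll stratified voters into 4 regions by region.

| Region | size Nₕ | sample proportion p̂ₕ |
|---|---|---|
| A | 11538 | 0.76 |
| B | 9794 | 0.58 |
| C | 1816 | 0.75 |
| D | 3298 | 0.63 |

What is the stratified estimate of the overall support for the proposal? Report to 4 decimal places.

0.6764

N = 11538 + 9794 + 1816 + 3298 = 26446.
Overall proportion = Σ (Nₕ/N)·p̂ₕ.
Σ Nₕp̂ₕ = 8768.88 + 5680.52 + 1362 + 2077.74 = 17889.14.
17889.14 / 26446 = 0.676440... → 0.6764.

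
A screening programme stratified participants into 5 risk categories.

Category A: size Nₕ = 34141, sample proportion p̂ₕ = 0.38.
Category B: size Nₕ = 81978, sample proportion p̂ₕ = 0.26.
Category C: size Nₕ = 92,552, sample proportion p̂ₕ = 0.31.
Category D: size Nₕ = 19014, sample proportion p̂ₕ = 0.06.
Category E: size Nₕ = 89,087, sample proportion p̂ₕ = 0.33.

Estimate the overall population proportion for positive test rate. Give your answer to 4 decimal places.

Wₕ = Nₕ/N with N = 316772: 0.1078, 0.2588, 0.2922, 0.0600, 0.2812.
p̂_st = 0.1078·0.38 + 0.2588·0.26 + 0.2922·0.31 + 0.0600·0.06 + 0.2812·0.33 ≈ 0.295223... → 0.2952.

0.2952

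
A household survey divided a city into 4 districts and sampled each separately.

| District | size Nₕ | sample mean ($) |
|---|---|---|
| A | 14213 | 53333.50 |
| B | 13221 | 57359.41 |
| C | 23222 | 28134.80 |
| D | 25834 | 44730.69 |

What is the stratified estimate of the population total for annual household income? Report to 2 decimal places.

3325296766.17

Estimate total by summing Nₕ·x̄ₕ over strata.
14213·53333.50 + 13221·57359.41 + 23222·28134.80 + 25834·44730.69 = 758029035.5 + 758348759.61 + 653346325.6 + 1155572645.46 = 3325296766.17.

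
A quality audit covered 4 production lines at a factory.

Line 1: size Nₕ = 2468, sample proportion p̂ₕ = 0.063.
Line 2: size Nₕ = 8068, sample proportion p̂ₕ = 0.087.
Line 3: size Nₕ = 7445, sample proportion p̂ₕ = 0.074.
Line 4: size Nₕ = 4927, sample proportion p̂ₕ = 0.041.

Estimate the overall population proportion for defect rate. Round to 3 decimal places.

N = 2468 + 8068 + 7445 + 4927 = 22908.
Overall proportion = Σ (Nₕ/N)·p̂ₕ.
Σ Nₕp̂ₕ = 155.484 + 701.916 + 550.93 + 202.007 = 1610.337.
1610.337 / 22908 = 0.07030... → 0.070.

0.070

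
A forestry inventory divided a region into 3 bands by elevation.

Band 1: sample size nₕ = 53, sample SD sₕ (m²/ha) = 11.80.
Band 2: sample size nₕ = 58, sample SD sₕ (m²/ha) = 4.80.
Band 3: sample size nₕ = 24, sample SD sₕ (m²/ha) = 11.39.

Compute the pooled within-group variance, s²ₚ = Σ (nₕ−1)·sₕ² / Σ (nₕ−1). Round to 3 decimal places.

Degrees of freedom: 52 + 57 + 23 = 132.
Σ(nₕ−1)sₕ² = 52·139.24 + 57·23.04 + 23·129.7321 = 11537.5983.
s²ₚ = 11537.5983 / 132 = 87.40605... → 87.406.

87.406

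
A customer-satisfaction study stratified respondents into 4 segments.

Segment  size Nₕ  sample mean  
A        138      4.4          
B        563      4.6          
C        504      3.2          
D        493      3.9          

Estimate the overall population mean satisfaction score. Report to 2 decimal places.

N = 138 + 563 + 504 + 493 = 1698.
The stratified mean weights each stratum mean by its population share Nₕ/N.
Σ Nₕx̄ₕ = 138·4.4 + 563·4.6 + 504·3.2 + 493·3.9 = 607.2 + 2589.8 + 1612.8 + 1922.7 = 6732.5.
Divide by N: 6732.5 / 1698 = 3.9650... → 3.96.

3.96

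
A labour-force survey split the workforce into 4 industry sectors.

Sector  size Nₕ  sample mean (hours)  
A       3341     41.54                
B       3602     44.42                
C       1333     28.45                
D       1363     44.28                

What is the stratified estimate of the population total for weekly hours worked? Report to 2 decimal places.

Estimate total by summing Nₕ·x̄ₕ over strata.
3341·41.54 + 3602·44.42 + 1333·28.45 + 1363·44.28 = 138785.14 + 160000.84 + 37923.85 + 60353.64 = 397063.47.

397063.47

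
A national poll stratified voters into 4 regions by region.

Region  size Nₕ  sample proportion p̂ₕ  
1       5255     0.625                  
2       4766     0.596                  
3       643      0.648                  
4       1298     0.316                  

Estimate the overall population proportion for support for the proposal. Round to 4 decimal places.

0.5812

N = 5255 + 4766 + 643 + 1298 = 11962.
Overall proportion = Σ (Nₕ/N)·p̂ₕ.
Σ Nₕp̂ₕ = 3284.375 + 2840.536 + 416.664 + 410.168 = 6951.743.
6951.743 / 11962 = 0.581152... → 0.5812.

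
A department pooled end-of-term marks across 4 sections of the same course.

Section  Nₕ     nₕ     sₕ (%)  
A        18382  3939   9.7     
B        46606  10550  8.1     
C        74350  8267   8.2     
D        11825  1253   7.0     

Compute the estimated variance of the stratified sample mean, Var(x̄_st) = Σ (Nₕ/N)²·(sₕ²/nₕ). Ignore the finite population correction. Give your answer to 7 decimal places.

0.0031514

N = 151163; Wₕ = Nₕ/N.
section A: (18382/151163)²·9.7²/3939 = 0.0003532255
section B: (46606/151163)²·8.1²/10550 = 0.0005911671
section C: (74350/151163)²·8.2²/8267 = 0.0019676629
section D: (11825/151163)²·7.0²/1253 = 0.0002393075
Sum = 0.0031513630 → 0.0031514.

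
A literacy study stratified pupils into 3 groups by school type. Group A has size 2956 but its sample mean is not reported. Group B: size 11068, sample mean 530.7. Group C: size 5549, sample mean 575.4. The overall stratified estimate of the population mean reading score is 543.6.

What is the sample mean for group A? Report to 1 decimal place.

N = 2956 + 11068 + 5549 = 19573.
Overall total = μ·N = 543.6·19573 = 10639882.8.
Subtract the known strata: 11068·530.7 + 5549·575.4 = 9066682.2.
Remaining total for group A: 10639882.8 − 9066682.2 = 1573200.6.
Divide by its size: 1573200.6 / 2956 = 532.206... → 532.2.

532.2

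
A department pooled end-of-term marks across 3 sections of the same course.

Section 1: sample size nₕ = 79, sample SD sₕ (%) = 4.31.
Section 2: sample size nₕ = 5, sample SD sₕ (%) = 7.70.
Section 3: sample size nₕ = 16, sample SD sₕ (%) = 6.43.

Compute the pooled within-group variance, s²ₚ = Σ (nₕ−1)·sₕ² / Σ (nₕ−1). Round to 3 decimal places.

Degrees of freedom: 78 + 4 + 15 = 97.
Σ(nₕ−1)sₕ² = 78·18.5761 + 4·59.29 + 15·41.3449 = 2306.2693.
s²ₚ = 2306.2693 / 97 = 23.77597... → 23.776.

23.776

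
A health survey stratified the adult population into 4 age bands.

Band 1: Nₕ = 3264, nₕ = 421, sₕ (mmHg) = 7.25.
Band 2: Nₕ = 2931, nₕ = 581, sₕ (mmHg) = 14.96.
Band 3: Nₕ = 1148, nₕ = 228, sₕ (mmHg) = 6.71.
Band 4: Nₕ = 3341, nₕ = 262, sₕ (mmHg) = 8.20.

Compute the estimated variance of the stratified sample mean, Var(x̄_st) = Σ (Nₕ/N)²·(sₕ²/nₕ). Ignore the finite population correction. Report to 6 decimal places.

N = 10684; Wₕ = Nₕ/N.
band 1: (3264/10684)²·7.25²/421 = 0.011652697
band 2: (2931/10684)²·14.96²/581 = 0.028990181
band 3: (1148/10684)²·6.71²/228 = 0.002279955
band 4: (3341/10684)²·8.20²/262 = 0.025096410
Sum = 0.068019243 → 0.068019.

0.068019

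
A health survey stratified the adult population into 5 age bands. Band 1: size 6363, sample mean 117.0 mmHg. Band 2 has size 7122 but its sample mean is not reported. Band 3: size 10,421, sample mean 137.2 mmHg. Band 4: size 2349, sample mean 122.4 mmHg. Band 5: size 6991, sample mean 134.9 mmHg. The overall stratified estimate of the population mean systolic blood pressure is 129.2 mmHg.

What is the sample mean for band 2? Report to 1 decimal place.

125.0

Σ Nₕx̄ₕ = N·μ, so 7122·x̄_2 = 33246·129.2 − (6363·117.0 + 10421·137.2 + 2349·122.4 + 6991·134.9).
= 4295383.2 − 3404835.7 = 890547.5.
x̄_2 = 890547.5 / 7122 = 125.042... → 125.0.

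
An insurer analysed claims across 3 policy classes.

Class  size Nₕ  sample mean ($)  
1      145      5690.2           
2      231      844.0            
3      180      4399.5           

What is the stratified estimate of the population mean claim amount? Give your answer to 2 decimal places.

3258.91

N = 145 + 231 + 180 = 556.
Weight each subgroup mean by Nₕ/N and sum.
Σ Nₕx̄ₕ = 145·5690.2 + 231·844.0 + 180·4399.5 = 825079 + 194964 + 791910 = 1811953.
Divide by N: 1811953 / 556 = 3258.9083... → 3258.91.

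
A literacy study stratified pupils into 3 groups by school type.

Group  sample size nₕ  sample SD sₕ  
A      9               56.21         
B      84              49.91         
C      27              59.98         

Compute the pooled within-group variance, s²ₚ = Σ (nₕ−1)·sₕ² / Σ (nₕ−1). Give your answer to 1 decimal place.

2782.6

A: (9−1)·56.21² = 8·3159.5641 = 25276.5128
B: (84−1)·49.91² = 83·2491.0081 = 206753.6723
C: (27−1)·59.98² = 26·3597.6004 = 93537.6104
Numerator = 325567.7955; denominator = Σ(nₕ−1) = 117.
s²ₚ = 325567.7955/117 = 2782.631... → 2782.6.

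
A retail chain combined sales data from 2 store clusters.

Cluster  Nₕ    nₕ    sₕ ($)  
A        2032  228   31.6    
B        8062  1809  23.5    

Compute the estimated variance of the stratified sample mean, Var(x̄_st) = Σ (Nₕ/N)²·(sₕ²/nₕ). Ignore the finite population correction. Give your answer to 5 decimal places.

0.37222

N = 10094; Wₕ = Nₕ/N.
cluster A: (2032/10094)²·31.6²/228 = 0.17748437
cluster B: (8062/10094)²·23.5²/1809 = 0.19474044
Sum = 0.37222481 → 0.37222.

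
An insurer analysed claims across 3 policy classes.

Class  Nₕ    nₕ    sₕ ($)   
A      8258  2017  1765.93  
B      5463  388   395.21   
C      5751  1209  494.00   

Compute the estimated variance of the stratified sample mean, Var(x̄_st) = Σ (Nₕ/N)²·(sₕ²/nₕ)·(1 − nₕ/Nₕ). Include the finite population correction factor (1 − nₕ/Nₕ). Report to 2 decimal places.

N = 19472; Wₕ = Nₕ/N.
class A: (8258/19472)²·1765.93²/2017·(1 − 2017/8258) = 210.15949
class B: (5463/19472)²·395.21²/388·(1 − 388/5463) = 29.43542
class C: (5751/19472)²·494.00²/1209·(1 − 1209/5751) = 13.90583
Sum = 253.50074 → 253.50.

253.50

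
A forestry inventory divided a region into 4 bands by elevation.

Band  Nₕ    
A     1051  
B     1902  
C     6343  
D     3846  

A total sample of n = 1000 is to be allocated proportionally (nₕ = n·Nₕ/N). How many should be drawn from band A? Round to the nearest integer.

80

N = 1051 + 1902 + 6343 + 3846 = 13142.
n_A = 1000·1051/13142 = 79.973... → 80.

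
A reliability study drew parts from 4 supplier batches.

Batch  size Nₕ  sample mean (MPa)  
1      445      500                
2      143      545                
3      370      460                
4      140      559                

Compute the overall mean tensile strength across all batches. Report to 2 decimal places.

499.90

N = 445 + 143 + 370 + 140 = 1098.
Overall mean = Σ (Nₕ/N)·x̄ₕ — weight by population share, not a simple average.
Σ Nₕx̄ₕ = 445·500 + 143·545 + 370·460 + 140·559 = 222500 + 77935 + 170200 + 78260 = 548895.
Divide by N: 548895 / 1098 = 499.9044... → 499.90.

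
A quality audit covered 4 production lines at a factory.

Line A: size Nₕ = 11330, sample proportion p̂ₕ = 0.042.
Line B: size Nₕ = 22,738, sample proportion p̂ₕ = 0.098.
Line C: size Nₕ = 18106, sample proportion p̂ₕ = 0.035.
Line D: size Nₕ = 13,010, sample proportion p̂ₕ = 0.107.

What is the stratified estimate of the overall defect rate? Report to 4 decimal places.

N = 11330 + 22738 + 18106 + 13010 = 65184.
Overall proportion = Σ (Nₕ/N)·p̂ₕ.
Σ Nₕp̂ₕ = 475.86 + 2228.324 + 633.71 + 1392.07 = 4729.964.
4729.964 / 65184 = 0.072563... → 0.0726.

0.0726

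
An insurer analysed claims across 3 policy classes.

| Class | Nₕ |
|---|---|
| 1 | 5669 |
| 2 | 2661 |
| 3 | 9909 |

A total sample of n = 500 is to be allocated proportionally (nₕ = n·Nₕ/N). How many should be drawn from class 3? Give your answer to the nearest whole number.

N = 5669 + 2661 + 9909 = 18239.
n_3 = 500·9909/18239 = 271.643... → 272.

272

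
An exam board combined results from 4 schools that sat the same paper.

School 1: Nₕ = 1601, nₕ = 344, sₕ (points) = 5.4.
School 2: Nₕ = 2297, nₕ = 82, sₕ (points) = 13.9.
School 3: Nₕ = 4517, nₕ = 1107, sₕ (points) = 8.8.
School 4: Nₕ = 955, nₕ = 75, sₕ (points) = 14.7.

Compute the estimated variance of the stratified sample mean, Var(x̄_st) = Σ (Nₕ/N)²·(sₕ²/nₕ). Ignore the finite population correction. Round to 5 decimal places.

N = 9370; Wₕ = Nₕ/N.
school 1: (1601/9370)²·5.4²/344 = 0.00247476
school 2: (2297/9370)²·13.9²/82 = 0.14159847
school 3: (4517/9370)²·8.8²/1107 = 0.01625694
school 4: (955/9370)²·14.7²/75 = 0.02992960
Sum = 0.19025977 → 0.19026.

0.19026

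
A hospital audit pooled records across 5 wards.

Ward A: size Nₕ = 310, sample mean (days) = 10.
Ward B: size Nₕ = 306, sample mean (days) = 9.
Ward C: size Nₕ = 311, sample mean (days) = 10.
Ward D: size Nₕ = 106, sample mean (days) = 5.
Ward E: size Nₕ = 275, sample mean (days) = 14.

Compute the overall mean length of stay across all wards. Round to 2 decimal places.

N = 310 + 306 + 311 + 106 + 275 = 1308.
The stratified mean weights each stratum mean by its population share Nₕ/N.
Σ Nₕx̄ₕ = 310·10 + 306·9 + 311·10 + 106·5 + 275·14 = 3100 + 2754 + 3110 + 530 + 3850 = 13344.
Divide by N: 13344 / 1308 = 10.2018... → 10.20.

10.20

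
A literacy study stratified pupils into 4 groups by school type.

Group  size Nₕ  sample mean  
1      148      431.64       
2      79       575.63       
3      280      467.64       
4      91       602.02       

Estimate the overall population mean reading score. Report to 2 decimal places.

N = 148 + 79 + 280 + 91 = 598.
Overall mean = Σ (Nₕ/N)·x̄ₕ — weight by population share, not a simple average.
Σ Nₕx̄ₕ = 148·431.64 + 79·575.63 + 280·467.64 + 91·602.02 = 63882.72 + 45474.77 + 130939.2 + 54783.82 = 295080.51.
Divide by N: 295080.51 / 598 = 493.4457... → 493.45.

493.45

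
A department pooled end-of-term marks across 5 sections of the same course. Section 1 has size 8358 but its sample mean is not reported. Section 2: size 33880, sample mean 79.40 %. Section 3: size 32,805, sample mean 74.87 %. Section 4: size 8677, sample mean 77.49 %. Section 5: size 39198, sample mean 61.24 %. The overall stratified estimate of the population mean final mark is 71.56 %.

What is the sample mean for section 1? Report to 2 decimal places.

N = 8358 + 33880 + 32805 + 8677 + 39198 = 122918.
Overall total = μ·N = 71.56·122918 = 8796012.08.
Subtract the known strata: 33880·79.40 + 32805·74.87 + 8677·77.49 + 39198·61.24 = 8219048.6.
Remaining total for section 1: 8796012.08 − 8219048.6 = 576963.48.
Divide by its size: 576963.48 / 8358 = 69.0313... → 69.03.

69.03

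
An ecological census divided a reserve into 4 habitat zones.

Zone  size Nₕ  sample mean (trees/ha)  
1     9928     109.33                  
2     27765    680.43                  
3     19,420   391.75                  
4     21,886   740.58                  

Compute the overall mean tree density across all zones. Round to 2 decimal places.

554.36

N = 9928 + 27765 + 19420 + 21886 = 78999.
Weight each subgroup mean by Nₕ/N and sum.
Σ Nₕx̄ₕ = 9928·109.33 + 27765·680.43 + 19420·391.75 + 21886·740.58 = 1085428.24 + 18892138.95 + 7607785 + 16208333.88 = 43793686.07.
Divide by N: 43793686.07 / 78999 = 554.3575... → 554.36.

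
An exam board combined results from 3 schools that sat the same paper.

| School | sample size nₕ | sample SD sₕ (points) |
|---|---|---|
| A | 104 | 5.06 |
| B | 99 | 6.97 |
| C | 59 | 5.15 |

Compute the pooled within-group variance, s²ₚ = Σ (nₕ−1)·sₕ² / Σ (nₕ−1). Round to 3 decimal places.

A: (104−1)·5.06² = 103·25.6036 = 2637.1708
B: (99−1)·6.97² = 98·48.5809 = 4760.9282
C: (59−1)·5.15² = 58·26.5225 = 1538.305
Numerator = 8936.404; denominator = Σ(nₕ−1) = 259.
s²ₚ = 8936.404/259 = 34.50349... → 34.503.

34.503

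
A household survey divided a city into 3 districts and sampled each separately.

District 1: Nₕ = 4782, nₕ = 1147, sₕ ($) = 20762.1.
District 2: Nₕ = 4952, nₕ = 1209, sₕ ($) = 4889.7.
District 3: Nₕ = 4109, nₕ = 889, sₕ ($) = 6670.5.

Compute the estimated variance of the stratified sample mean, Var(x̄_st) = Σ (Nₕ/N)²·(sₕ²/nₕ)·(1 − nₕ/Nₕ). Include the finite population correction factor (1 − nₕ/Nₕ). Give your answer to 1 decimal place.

N = 13843. Term for each stratum: Wₕ²sₕ²/nₕ·(1−nₕ/Nₕ).
Var(x̄_st) = 34090.4464 + 1912.8378 + 3455.7840 = 39459.0683 → 39459.1.

39459.1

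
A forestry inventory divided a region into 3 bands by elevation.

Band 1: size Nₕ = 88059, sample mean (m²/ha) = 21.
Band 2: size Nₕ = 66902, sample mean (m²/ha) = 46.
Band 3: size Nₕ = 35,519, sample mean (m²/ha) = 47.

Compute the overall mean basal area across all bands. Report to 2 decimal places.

34.63

N = 190480; weights Wₕ = Nₕ/N = (0.4623, 0.3512, 0.1865).
x̄_st = Σ Wₕ·x̄ₕ = 0.4623·21 + 0.3512·46 + 0.1865·47 ≈ 34.6290...
→ 34.63.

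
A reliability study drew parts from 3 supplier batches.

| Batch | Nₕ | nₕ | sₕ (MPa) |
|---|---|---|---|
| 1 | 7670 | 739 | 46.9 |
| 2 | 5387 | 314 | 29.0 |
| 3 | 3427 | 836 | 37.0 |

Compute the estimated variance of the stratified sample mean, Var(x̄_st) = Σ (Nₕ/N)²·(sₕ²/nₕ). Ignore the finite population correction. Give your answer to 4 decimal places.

N = 16484; Wₕ = Nₕ/N.
batch 1: (7670/16484)²·46.9²/739 = 0.6444167
batch 2: (5387/16484)²·29.0²/314 = 0.2860455
batch 3: (3427/16484)²·37.0²/836 = 0.0707783
Sum = 1.0012405 → 1.0012.

1.0012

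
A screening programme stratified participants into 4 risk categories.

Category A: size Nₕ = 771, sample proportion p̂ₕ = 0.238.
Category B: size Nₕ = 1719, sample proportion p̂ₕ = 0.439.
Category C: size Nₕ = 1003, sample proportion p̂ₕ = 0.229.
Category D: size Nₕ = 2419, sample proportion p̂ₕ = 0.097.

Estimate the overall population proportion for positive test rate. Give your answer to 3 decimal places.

N = 771 + 1719 + 1003 + 2419 = 5912.
Overall proportion = Σ (Nₕ/N)·p̂ₕ.
Σ Nₕp̂ₕ = 183.498 + 754.641 + 229.687 + 234.643 = 1402.469.
1402.469 / 5912 = 0.23722... → 0.237.

0.237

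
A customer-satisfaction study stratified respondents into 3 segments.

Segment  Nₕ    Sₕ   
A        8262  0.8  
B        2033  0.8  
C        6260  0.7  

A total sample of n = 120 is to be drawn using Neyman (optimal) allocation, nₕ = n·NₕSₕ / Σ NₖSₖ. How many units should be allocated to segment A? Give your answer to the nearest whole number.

Σ NₕSₕ = 8262·0.8 + 2033·0.8 + 6260·0.7 = 12618.
Share for A: 6609.6/12618 = 0.52382.
n_A = 120 × 0.52382 = 62.859... → 63.

63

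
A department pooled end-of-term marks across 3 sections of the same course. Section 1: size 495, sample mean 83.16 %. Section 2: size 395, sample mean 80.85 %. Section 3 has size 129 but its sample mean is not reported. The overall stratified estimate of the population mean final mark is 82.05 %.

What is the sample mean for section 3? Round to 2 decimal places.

Σ Nₕx̄ₕ = N·μ, so 129·x̄_3 = 1019·82.05 − (495·83.16 + 395·80.85).
= 83608.95 − 73099.95 = 10509.
x̄_3 = 10509 / 129 = 81.4651... → 81.47.

81.47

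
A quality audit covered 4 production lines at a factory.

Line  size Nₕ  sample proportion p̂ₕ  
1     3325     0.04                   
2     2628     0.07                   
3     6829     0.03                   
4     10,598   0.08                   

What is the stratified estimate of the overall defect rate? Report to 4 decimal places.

0.0586

Wₕ = Nₕ/N with N = 23380: 0.1422, 0.1124, 0.2921, 0.4533.
p̂_st = 0.1422·0.04 + 0.1124·0.07 + 0.2921·0.03 + 0.4533·0.08 ≈ 0.058583... → 0.0586.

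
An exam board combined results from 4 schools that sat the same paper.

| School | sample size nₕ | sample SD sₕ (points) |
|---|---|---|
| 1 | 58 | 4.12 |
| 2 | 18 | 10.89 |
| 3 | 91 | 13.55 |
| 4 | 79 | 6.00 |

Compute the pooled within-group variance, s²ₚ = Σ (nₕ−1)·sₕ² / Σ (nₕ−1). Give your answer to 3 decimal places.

92.214

1: (58−1)·4.12² = 57·16.9744 = 967.5408
2: (18−1)·10.89² = 17·118.5921 = 2016.0657
3: (91−1)·13.55² = 90·183.6025 = 16524.225
4: (79−1)·6.00² = 78·36 = 2808
Numerator = 22315.8315; denominator = Σ(nₕ−1) = 242.
s²ₚ = 22315.8315/242 = 92.21418... → 92.214.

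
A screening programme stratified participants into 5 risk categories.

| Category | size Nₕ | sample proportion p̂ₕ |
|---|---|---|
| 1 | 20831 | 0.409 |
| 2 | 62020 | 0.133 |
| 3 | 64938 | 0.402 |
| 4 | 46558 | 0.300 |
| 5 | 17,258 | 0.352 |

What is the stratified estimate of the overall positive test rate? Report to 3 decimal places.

N = 20831 + 62020 + 64938 + 46558 + 17258 = 211605.
Overall proportion = Σ (Nₕ/N)·p̂ₕ.
Σ Nₕp̂ₕ = 8519.879 + 8248.66 + 26105.076 + 13967.4 + 6074.816 = 62915.831.
62915.831 / 211605 = 0.29733... → 0.297.

0.297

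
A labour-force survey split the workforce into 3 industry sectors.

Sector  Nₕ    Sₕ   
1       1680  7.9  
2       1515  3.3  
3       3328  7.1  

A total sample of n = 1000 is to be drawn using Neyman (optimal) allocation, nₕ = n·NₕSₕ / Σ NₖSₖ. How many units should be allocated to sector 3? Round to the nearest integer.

Σ NₕSₕ = 1680·7.9 + 1515·3.3 + 3328·7.1 = 41900.3.
Share for 3: 23628.8/41900.3 = 0.56393.
n_3 = 1000 × 0.56393 = 563.929... → 564.

564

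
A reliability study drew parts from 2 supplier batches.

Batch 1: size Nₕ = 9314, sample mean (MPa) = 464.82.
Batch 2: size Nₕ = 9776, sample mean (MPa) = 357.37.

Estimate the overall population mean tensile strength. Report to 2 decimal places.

N = 9314 + 9776 = 19090.
Weight each subgroup mean by Nₕ/N and sum.
Σ Nₕx̄ₕ = 9314·464.82 + 9776·357.37 = 4329333.48 + 3493649.12 = 7822982.6.
Divide by N: 7822982.6 / 19090 = 409.7948... → 409.79.

409.79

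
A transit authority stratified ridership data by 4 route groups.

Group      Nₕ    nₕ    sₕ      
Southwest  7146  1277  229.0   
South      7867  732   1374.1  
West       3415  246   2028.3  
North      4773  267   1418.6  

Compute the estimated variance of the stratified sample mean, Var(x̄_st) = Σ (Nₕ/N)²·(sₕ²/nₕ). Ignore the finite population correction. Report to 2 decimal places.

981.78

N = 23201; Wₕ = Nₕ/N.
group Southwest: (7146/23201)²·229.0²/1277 = 3.89576
group South: (7867/23201)²·1374.1²/732 = 296.57224
group West: (3415/23201)²·2028.3²/246 = 362.32415
group North: (4773/23201)²·1418.6²/267 = 318.99077
Sum = 981.78291 → 981.78.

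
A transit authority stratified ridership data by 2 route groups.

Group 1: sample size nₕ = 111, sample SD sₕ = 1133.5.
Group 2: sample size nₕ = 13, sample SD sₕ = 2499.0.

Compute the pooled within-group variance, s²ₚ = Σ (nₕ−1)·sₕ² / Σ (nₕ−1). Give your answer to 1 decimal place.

1: (111−1)·1133.5² = 110·1284822.25 = 141330447.5
2: (13−1)·2499.0² = 12·6245001 = 74940012
Numerator = 216270459.5; denominator = Σ(nₕ−1) = 122.
s²ₚ = 216270459.5/122 = 1772708.684... → 1772708.7.

1772708.7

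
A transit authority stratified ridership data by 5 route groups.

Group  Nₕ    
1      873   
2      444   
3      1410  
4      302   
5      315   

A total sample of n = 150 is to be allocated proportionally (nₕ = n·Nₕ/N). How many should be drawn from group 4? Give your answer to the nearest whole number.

Share of group 4 = 302/3344 = 0.09031.
Allocate 150 × 0.09031 = 13.547... → 14.

14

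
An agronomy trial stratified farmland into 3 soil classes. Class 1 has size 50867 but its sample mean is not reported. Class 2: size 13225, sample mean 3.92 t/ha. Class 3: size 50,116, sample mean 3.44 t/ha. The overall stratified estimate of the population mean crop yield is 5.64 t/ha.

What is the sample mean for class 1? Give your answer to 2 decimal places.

Σ Nₕx̄ₕ = N·μ, so 50867·x̄_1 = 114208·5.64 − (13225·3.92 + 50116·3.44).
= 644133.12 − 224241.04 = 419892.08.
x̄_1 = 419892.08 / 50867 = 8.2547... → 8.25.

8.25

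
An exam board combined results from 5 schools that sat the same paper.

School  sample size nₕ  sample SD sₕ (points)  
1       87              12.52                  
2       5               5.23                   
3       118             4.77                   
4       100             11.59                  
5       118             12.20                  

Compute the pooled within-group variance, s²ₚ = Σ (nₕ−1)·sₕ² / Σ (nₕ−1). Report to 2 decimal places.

111.03

1: (87−1)·12.52² = 86·156.7504 = 13480.5344
2: (5−1)·5.23² = 4·27.3529 = 109.4116
3: (118−1)·4.77² = 117·22.7529 = 2662.0893
4: (100−1)·11.59² = 99·134.3281 = 13298.4819
5: (118−1)·12.20² = 117·148.84 = 17414.28
Numerator = 46964.7972; denominator = Σ(nₕ−1) = 423.
s²ₚ = 46964.7972/423 = 111.0279... → 111.03.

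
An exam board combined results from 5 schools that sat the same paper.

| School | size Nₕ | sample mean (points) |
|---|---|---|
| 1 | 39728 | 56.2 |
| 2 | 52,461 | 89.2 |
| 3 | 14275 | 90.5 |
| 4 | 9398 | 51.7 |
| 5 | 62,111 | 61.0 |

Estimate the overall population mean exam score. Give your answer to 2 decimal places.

70.12

N = 177973; weights Wₕ = Nₕ/N = (0.2232, 0.2948, 0.0802, 0.0528, 0.3490).
x̄_st = Σ Wₕ·x̄ₕ = 0.2232·56.2 + 0.2948·89.2 + 0.0802·90.5 + 0.0528·51.7 + 0.3490·61.0 ≈ 70.1161...
→ 70.12.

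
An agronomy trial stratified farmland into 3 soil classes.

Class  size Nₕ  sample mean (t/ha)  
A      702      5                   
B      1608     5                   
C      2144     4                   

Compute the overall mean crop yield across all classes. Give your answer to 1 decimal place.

x̄_st = (Σ Nₕx̄ₕ) / (Σ Nₕ) = (702·5 + 1608·5 + 2144·4) / 4454
= 20126 / 4454 = 4.519... → 4.5.

4.5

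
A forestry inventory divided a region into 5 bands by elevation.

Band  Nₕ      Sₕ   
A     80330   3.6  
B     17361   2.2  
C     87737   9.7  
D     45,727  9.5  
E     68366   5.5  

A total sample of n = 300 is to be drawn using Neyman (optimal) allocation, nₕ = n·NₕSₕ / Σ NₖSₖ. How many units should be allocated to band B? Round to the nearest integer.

Σ NₕSₕ = 80330·3.6 + 17361·2.2 + 87737·9.7 + 45727·9.5 + 68366·5.5 = 1988850.6.
Share for B: 38194.2/1988850.6 = 0.01920.
n_B = 300 × 0.01920 = 5.761... → 6.

6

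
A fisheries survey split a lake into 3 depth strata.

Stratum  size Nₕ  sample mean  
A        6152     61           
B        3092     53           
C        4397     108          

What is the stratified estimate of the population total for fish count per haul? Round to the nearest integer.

Population total = Σ Nₕ·x̄ₕ (each stratum's size times its mean).
6152·61 + 3092·53 + 4397·108 = 375272 + 163876 + 474876 = 1014024.

1014024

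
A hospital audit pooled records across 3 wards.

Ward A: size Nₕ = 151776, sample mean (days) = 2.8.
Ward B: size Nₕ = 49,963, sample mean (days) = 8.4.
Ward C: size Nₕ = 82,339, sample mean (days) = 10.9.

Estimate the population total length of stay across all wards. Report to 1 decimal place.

A: 151776·2.8 = 424972.8
B: 49963·8.4 = 419689.2
C: 82339·10.9 = 897495.1
τ̂ = Σ Nₕx̄ₕ = 1742157.1.

1742157.1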